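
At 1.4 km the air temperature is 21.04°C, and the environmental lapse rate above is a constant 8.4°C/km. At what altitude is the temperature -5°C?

4.5 km

Height above start = (21.04 − (-5)) / 8.4 = 3.1 km
Altitude = 1400 m + 3100 m = 4500 m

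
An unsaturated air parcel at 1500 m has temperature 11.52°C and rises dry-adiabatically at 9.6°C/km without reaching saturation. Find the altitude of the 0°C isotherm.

2700 m

Height above start = (11.52 − 0) / 9.6 = 1.2 km
Altitude = 1500 m + 1200 m = 2700 m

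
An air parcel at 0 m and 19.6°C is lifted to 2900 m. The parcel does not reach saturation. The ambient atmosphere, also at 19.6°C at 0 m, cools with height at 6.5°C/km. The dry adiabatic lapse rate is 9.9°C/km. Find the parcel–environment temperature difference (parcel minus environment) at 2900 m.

Parcel:
  0–2900 m, dry: Δz = 2.9 km ⇒ ΔT = -28.71°C; T = -9.11°C
Environment:
  0–2900 m, environment: Δz = 2.9 km ⇒ ΔT = -18.85°C; T = 0.75°C
T_parcel − T_env = -9.11 − 0.75 = -9.86°C

-9.86°C (parcel cooler than environment)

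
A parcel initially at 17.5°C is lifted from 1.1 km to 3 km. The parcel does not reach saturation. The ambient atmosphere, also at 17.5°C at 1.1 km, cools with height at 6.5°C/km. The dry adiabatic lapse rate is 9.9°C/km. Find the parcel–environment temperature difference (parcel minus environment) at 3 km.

-6.46°C (parcel cooler than environment)

Parcel:
  From 1100 m to 3000 m (dry): cools by 9.9 × 1.9 = 18.81°C, giving -1.31°C.
Environment:
  From 1100 m to 3000 m (environment): cools by 6.5 × 1.9 = 12.35°C, giving 5.15°C.
T_parcel − T_env = -1.31 − 5.15 = -6.46°C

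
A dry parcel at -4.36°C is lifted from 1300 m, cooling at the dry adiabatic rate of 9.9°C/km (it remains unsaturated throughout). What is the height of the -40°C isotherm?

4900 m

Height above start = (-4.36 − (-40)) / 9.9 = 3.6 km
Altitude = 1300 m + 3600 m = 4900 m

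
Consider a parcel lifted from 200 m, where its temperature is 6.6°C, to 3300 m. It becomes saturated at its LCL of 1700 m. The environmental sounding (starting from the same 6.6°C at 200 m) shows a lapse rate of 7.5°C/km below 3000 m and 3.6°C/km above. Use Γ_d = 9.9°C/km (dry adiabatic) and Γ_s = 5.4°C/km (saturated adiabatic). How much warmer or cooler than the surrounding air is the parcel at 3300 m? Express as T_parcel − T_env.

Parcel:
  200 → 1700 m (dry, 9.9°C/km): ΔT = -9.9 × 1.5 = -14.85°C → T = -8.25°C
  1700 → 3300 m (saturated, 5.4°C/km): ΔT = -5.4 × 1.6 = -8.64°C → T = -16.89°C
Environment:
  200 → 3000 m (environment, lower layer, 7.5°C/km): ΔT = -7.5 × 2.8 = -21°C → T = -14.4°C
  3000 → 3300 m (environment, upper layer, 3.6°C/km): ΔT = -3.6 × 0.3 = -1.08°C → T = -15.48°C
T_parcel − T_env = -16.89 − (-15.48) = -1.41°C

-1.41°C (parcel cooler than environment)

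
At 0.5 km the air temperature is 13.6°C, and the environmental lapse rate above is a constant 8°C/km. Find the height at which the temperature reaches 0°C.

2.2 km

Height above start = (13.6 − 0) / 8 = 1.7 km
Altitude = 500 m + 1700 m = 2200 m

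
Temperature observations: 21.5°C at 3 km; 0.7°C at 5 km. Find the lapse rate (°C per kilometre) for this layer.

10.4°C/km

Γ = −ΔT/Δz = (21.5 − 0.7) / (5000 − 3000) m
  = 20.8°C / 2 km = 10.4°C/km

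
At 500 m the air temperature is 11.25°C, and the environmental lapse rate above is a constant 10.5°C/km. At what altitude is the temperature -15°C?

Height above start = (11.25 − (-15)) / 10.5 = 2.5 km
Altitude = 500 m + 2500 m = 3000 m

3000 m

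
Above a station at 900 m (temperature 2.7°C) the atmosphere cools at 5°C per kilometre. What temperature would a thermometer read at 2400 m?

Environmental to 2400 m: -5 × 1.5 km = -7.5°C, so T = -4.8°C.

-4.8°C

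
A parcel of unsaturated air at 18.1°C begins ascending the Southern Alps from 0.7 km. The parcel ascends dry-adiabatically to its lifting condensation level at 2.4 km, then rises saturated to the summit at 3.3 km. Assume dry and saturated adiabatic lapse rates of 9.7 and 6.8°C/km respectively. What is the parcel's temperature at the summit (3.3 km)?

700 → 2400 m (dry, 9.7°C/km): ΔT = -9.7 × 1.7 = -16.49°C → T = 1.61°C
2400 → 3300 m (saturated, 6.8°C/km): ΔT = -6.8 × 0.9 = -6.12°C → T = -4.51°C

-4.51°C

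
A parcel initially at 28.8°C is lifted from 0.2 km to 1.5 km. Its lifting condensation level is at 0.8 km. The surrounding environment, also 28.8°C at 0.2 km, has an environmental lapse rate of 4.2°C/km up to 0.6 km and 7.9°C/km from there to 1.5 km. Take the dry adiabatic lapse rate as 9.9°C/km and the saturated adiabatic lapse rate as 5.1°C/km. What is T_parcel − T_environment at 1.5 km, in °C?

Parcel:
  200–800 m, dry: Δz = 0.6 km ⇒ ΔT = -5.94°C; T = 22.86°C
  800–1500 m, saturated: Δz = 0.7 km ⇒ ΔT = -3.57°C; T = 19.29°C
Environment:
  200–600 m, environment, lower layer: Δz = 0.4 km ⇒ ΔT = -1.68°C; T = 27.12°C
  600–1500 m, environment, upper layer: Δz = 0.9 km ⇒ ΔT = -7.11°C; T = 20.01°C
T_parcel − T_env = 19.29 − 20.01 = -0.72°C

-0.72°C (parcel cooler than environment)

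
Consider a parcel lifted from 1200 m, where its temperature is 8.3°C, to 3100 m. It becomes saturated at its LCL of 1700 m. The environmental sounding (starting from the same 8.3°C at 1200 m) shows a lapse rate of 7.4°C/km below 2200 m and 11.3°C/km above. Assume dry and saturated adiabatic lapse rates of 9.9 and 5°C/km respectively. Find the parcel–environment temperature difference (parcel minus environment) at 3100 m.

+5.62°C (parcel warmer than environment)

Parcel:
  1200 → 1700 m (dry, 9.9°C/km): ΔT = -9.9 × 0.5 = -4.95°C → T = 3.35°C
  1700 → 3100 m (saturated, 5°C/km): ΔT = -5 × 1.4 = -7°C → T = -3.65°C
Environment:
  1200 → 2200 m (environment, lower layer, 7.4°C/km): ΔT = -7.4 × 1 = -7.4°C → T = 0.9°C
  2200 → 3100 m (environment, upper layer, 11.3°C/km): ΔT = -11.3 × 0.9 = -10.17°C → T = -9.27°C
T_parcel − T_env = -3.65 − (-9.27) = +5.62°C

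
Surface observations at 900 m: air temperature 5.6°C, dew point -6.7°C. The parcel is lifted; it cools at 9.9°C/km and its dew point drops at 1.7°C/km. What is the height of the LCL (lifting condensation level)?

2400 m

T and T_d converge at 9.9 − 1.7 = 8.2°C per km
Height above start = (5.6 − (-6.7)) / 8.2 = 1.5 km
LCL altitude = 900 m + 1500 m = 2400 m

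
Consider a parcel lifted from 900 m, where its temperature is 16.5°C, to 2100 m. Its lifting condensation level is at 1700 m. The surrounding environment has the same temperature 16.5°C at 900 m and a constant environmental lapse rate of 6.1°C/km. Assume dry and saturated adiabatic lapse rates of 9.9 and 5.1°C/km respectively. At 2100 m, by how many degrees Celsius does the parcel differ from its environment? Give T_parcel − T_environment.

Parcel:
  From 900 m to 1700 m (dry): cools by 9.9 × 0.8 = 7.92°C, giving 8.58°C.
  From 1700 m to 2100 m (saturated): cools by 5.1 × 0.4 = 2.04°C, giving 6.54°C.
Environment:
  From 900 m to 2100 m (environment): cools by 6.1 × 1.2 = 7.32°C, giving 9.18°C.
T_parcel − T_env = 6.54 − 9.18 = -2.64°C

-2.64°C (parcel cooler than environment)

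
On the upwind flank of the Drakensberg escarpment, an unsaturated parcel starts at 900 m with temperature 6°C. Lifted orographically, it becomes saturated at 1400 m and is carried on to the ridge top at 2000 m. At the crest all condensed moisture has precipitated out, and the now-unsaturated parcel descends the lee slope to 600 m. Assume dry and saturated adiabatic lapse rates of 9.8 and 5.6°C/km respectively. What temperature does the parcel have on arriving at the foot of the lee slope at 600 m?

900 → 1400 m (dry, 9.8°C/km): ΔT = -9.8 × 0.5 = -4.9°C → T = 1.1°C
1400 → 2000 m (saturated, 5.6°C/km): ΔT = -5.6 × 0.6 = -3.36°C → T = -2.26°C
2000 → 600 m (dry descent, 9.8°C/km): ΔT = +9.8 × 1.4 = +13.72°C → T = 11.46°C

11.46°C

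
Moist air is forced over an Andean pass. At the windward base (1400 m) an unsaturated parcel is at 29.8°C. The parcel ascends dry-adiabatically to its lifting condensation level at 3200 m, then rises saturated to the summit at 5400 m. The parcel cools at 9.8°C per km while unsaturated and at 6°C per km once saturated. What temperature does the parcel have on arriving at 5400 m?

Dry to 3200 m: -9.8 × 1.8 km = -17.64°C, so T = 12.16°C.
Saturated to 5400 m: -6 × 2.2 km = -13.2°C, so T = -1.04°C.

-1.04°C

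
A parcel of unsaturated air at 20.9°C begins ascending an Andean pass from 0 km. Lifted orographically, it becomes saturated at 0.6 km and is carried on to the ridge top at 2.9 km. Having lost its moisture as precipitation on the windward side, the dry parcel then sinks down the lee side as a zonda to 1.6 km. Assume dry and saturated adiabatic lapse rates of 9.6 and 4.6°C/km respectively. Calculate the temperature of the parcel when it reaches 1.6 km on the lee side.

17.04°C

Dry to 600 m: -9.6 × 0.6 km = -5.76°C, so T = 15.14°C.
Saturated to 2900 m: -4.6 × 2.3 km = -10.58°C, so T = 4.56°C.
Dry descent to 1600 m: +9.6 × 1.3 km = +12.48°C, so T = 17.04°C.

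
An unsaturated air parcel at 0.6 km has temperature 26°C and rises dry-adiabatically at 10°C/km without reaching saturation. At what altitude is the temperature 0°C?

Height above start = (26 − 0) / 10 = 2.6 km
Altitude = 600 m + 2600 m = 3200 m

3.2 km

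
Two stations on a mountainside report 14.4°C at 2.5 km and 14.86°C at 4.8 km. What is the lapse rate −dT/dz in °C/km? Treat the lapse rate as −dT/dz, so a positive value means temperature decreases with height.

-0.2°C/km

Γ = −ΔT/Δz = (14.4 − 14.86) / (4800 − 2500) m
  = -0.46°C / 2.3 km = -0.2°C/km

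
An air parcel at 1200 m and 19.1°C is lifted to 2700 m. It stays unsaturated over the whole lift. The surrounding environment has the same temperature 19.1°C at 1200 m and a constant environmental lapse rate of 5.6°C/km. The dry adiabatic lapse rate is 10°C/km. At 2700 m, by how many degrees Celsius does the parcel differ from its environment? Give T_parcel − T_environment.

-6.6°C (parcel cooler than environment)

Parcel:
  1200–2700 m, dry: Δz = 1.5 km ⇒ ΔT = -15°C; T = 4.1°C
Environment:
  1200–2700 m, environment: Δz = 1.5 km ⇒ ΔT = -8.4°C; T = 10.7°C
T_parcel − T_env = 4.1 − 10.7 = -6.6°C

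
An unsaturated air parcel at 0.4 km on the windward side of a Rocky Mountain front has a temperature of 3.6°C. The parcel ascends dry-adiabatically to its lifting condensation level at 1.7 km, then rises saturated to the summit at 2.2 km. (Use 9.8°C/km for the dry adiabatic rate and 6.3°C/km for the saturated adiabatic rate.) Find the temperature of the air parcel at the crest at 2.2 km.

From 400 m to 1700 m (dry): cools by 9.8 × 1.3 = 12.74°C, giving -9.14°C.
From 1700 m to 2200 m (saturated): cools by 6.3 × 0.5 = 3.15°C, giving -12.29°C.

-12.29°C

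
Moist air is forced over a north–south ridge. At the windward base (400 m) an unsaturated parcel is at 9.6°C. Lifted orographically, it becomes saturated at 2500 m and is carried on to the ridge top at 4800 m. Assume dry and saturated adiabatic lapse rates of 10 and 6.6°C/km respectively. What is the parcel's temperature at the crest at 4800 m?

400–2500 m, dry: Δz = 2.1 km ⇒ ΔT = -21°C; T = -11.4°C
2500–4800 m, saturated: Δz = 2.3 km ⇒ ΔT = -15.18°C; T = -26.58°C

-26.58°C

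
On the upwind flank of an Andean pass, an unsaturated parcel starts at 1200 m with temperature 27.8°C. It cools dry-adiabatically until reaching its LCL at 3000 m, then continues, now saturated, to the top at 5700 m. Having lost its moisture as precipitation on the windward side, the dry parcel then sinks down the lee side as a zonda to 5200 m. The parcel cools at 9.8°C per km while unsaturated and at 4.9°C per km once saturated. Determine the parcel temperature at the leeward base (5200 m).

Dry to 3000 m: -9.8 × 1.8 km = -17.64°C, so T = 10.16°C.
Saturated to 5700 m: -4.9 × 2.7 km = -13.23°C, so T = -3.07°C.
Dry descent to 5200 m: +9.8 × 0.5 km = +4.9°C, so T = 1.83°C.

1.83°C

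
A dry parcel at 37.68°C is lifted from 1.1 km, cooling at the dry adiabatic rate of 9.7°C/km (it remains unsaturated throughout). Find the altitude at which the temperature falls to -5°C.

Height above start = (37.68 − (-5)) / 9.7 = 4.4 km
Altitude = 1100 m + 4400 m = 5500 m

5.5 km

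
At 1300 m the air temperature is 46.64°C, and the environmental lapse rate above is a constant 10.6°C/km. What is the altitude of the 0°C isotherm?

5700 m

Height above start = (46.64 − 0) / 10.6 = 4.4 km
Altitude = 1300 m + 4400 m = 5700 m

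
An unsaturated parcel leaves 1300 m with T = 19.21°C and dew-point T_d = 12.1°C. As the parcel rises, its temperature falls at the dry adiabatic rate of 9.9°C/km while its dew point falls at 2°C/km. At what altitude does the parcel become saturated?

T and T_d converge at 9.9 − 2 = 7.9°C per km
Height above start = (19.21 − 12.1) / 7.9 = 0.9 km
LCL altitude = 1300 m + 900 m = 2200 m

2200 m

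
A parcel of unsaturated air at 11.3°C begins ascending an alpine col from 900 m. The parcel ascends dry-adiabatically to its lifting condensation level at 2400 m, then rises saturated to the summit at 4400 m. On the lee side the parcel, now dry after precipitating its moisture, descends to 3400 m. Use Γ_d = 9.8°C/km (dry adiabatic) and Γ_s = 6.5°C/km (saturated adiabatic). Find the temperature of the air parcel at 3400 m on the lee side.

-6.6°C

Dry to 2400 m: -9.8 × 1.5 km = -14.7°C, so T = -3.4°C.
Saturated to 4400 m: -6.5 × 2 km = -13°C, so T = -16.4°C.
Dry descent to 3400 m: +9.8 × 1 km = +9.8°C, so T = -6.6°C.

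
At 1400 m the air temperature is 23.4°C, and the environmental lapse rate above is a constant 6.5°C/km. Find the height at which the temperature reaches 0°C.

Height above start = (23.4 − 0) / 6.5 = 3.6 km
Altitude = 1400 m + 3600 m = 5000 m

5000 m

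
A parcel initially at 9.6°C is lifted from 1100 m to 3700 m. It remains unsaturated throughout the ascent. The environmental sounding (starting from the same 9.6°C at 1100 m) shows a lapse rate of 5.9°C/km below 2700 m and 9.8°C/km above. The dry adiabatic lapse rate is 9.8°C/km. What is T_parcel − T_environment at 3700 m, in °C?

-6.24°C (parcel cooler than environment)

Parcel:
  Dry to 3700 m: -9.8 × 2.6 km = -25.48°C, so T = -15.88°C.
Environment:
  Environment, lower layer to 2700 m: -5.9 × 1.6 km = -9.44°C, so T = 0.16°C.
  Environment, upper layer to 3700 m: -9.8 × 1 km = -9.8°C, so T = -9.64°C.
T_parcel − T_env = -15.88 − (-9.64) = -6.24°C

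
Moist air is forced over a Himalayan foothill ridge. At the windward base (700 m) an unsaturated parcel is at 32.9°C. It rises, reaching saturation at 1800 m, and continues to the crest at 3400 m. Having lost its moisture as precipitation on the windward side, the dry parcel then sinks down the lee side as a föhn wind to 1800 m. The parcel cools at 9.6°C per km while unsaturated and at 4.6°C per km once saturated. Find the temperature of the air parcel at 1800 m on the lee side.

30.34°C

Dry to 1800 m: -9.6 × 1.1 km = -10.56°C, so T = 22.34°C.
Saturated to 3400 m: -4.6 × 1.6 km = -7.36°C, so T = 14.98°C.
Dry descent to 1800 m: +9.6 × 1.6 km = +15.36°C, so T = 30.34°C.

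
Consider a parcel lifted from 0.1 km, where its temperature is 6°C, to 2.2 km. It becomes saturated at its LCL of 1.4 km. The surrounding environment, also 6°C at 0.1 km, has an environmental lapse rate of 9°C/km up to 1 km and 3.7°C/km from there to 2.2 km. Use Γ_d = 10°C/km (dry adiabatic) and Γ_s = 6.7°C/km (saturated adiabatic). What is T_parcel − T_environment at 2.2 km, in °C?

Parcel:
  100 → 1400 m (dry, 10°C/km): ΔT = -10 × 1.3 = -13°C → T = -7°C
  1400 → 2200 m (saturated, 6.7°C/km): ΔT = -6.7 × 0.8 = -5.36°C → T = -12.36°C
Environment:
  100 → 1000 m (environment, lower layer, 9°C/km): ΔT = -9 × 0.9 = -8.1°C → T = -2.1°C
  1000 → 2200 m (environment, upper layer, 3.7°C/km): ΔT = -3.7 × 1.2 = -4.44°C → T = -6.54°C
T_parcel − T_env = -12.36 − (-6.54) = -5.82°C

-5.82°C (parcel cooler than environment)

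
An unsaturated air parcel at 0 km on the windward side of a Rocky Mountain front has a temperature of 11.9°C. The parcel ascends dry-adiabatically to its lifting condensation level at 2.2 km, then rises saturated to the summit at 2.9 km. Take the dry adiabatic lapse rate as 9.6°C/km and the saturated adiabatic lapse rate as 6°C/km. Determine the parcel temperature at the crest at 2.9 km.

0–2200 m, dry: Δz = 2.2 km ⇒ ΔT = -21.12°C; T = -9.22°C
2200–2900 m, saturated: Δz = 0.7 km ⇒ ΔT = -4.2°C; T = -13.42°C

-13.42°C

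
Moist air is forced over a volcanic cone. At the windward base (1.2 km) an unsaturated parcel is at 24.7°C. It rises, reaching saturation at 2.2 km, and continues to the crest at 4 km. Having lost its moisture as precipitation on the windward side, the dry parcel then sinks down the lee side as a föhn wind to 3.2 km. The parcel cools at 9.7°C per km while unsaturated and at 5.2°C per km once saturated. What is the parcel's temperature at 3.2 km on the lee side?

From 1200 m to 2200 m (dry): cools by 9.7 × 1 = 9.7°C, giving 15°C.
From 2200 m to 4000 m (saturated): cools by 5.2 × 1.8 = 9.36°C, giving 5.64°C.
From 4000 m to 3200 m (dry descent): warms by 9.7 × 0.8 = 7.76°C, giving 13.4°C.

13.4°C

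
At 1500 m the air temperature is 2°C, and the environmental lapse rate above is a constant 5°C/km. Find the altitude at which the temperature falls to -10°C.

3900 m

Height above start = (2 − (-10)) / 5 = 2.4 km
Altitude = 1500 m + 2400 m = 3900 m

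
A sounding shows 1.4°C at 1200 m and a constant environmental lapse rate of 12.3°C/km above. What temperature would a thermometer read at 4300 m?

1200 → 4300 m (environmental, 12.3°C/km): ΔT = -12.3 × 3.1 = -38.13°C → T = -36.73°C

-36.73°C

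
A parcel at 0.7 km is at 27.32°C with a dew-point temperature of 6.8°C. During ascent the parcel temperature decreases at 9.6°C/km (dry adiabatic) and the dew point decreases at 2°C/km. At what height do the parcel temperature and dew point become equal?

3.4 km

T and T_d converge at 9.6 − 2 = 7.6°C per km
Height above start = (27.32 − 6.8) / 7.6 = 2.7 km
LCL altitude = 700 m + 2700 m = 3400 m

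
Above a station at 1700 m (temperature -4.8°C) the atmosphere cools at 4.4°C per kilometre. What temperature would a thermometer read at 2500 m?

1700–2500 m, environmental: Δz = 0.8 km ⇒ ΔT = -3.52°C; T = -8.32°C

-8.32°C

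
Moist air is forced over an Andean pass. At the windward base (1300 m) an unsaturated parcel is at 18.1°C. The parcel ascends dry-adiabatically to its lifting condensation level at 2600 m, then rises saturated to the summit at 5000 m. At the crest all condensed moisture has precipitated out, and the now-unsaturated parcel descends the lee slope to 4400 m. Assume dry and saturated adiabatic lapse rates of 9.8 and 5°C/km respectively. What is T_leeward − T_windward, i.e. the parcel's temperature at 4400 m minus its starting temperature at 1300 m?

1300–2600 m, dry: Δz = 1.3 km ⇒ ΔT = -12.74°C; T = 5.36°C
2600–5000 m, saturated: Δz = 2.4 km ⇒ ΔT = -12°C; T = -6.64°C
5000–4400 m, dry descent: Δz = 0.6 km ⇒ ΔT = +5.88°C; T = -0.76°C
Net change vs windward start: -0.76 − 18.1 = -18.86°C

-18.86°C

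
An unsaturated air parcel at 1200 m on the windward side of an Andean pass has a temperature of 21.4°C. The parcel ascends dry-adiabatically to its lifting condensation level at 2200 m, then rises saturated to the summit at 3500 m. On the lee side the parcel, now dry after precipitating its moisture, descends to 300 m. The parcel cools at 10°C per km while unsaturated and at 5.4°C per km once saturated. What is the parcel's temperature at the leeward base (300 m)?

Dry to 2200 m: -10 × 1 km = -10°C, so T = 11.4°C.
Saturated to 3500 m: -5.4 × 1.3 km = -7.02°C, so T = 4.38°C.
Dry descent to 300 m: +10 × 3.2 km = +32°C, so T = 36.38°C.

36.38°C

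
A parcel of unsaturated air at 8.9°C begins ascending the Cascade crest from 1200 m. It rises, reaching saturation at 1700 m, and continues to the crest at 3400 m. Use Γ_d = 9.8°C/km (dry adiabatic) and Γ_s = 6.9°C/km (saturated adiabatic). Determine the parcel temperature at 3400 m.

1200 → 1700 m (dry, 9.8°C/km): ΔT = -9.8 × 0.5 = -4.9°C → T = 4°C
1700 → 3400 m (saturated, 6.9°C/km): ΔT = -6.9 × 1.7 = -11.73°C → T = -7.73°C

-7.73°C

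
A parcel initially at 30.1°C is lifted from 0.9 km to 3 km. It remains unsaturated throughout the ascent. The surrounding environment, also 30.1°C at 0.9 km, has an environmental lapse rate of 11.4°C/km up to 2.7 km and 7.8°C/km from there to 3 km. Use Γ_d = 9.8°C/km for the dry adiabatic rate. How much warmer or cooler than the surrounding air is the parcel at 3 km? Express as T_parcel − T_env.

+2.28°C (parcel warmer than environment)

Parcel:
  900 → 3000 m (dry, 9.8°C/km): ΔT = -9.8 × 2.1 = -20.58°C → T = 9.52°C
Environment:
  900 → 2700 m (environment, lower layer, 11.4°C/km): ΔT = -11.4 × 1.8 = -20.52°C → T = 9.58°C
  2700 → 3000 m (environment, upper layer, 7.8°C/km): ΔT = -7.8 × 0.3 = -2.34°C → T = 7.24°C
T_parcel − T_env = 9.52 − 7.24 = +2.28°C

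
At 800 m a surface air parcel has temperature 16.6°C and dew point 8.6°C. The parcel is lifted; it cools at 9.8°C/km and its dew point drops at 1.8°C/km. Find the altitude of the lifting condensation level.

T and T_d converge at 9.8 − 1.8 = 8°C per km
Height above start = (16.6 − 8.6) / 8 = 1 km
LCL altitude = 800 m + 1000 m = 1800 m

1800 m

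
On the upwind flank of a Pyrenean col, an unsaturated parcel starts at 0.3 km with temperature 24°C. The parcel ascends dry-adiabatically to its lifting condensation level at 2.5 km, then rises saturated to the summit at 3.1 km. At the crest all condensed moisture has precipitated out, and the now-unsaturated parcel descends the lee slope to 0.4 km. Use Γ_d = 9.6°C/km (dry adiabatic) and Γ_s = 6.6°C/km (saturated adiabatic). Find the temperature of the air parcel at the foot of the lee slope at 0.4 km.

Dry to 2500 m: -9.6 × 2.2 km = -21.12°C, so T = 2.88°C.
Saturated to 3100 m: -6.6 × 0.6 km = -3.96°C, so T = -1.08°C.
Dry descent to 400 m: +9.6 × 2.7 km = +25.92°C, so T = 24.84°C.

24.84°C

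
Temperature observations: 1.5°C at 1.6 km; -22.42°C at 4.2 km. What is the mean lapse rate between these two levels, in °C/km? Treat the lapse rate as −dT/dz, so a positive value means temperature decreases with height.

9.2°C/km

Γ = −ΔT/Δz = (1.5 − (-22.42)) / (4200 − 1600) m
  = 23.92°C / 2.6 km = 9.2°C/km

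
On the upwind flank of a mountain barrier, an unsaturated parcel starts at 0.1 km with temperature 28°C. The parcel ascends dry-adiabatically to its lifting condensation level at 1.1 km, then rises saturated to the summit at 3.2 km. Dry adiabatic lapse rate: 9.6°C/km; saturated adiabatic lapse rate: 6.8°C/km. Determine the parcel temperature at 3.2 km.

100–1100 m, dry: Δz = 1 km ⇒ ΔT = -9.6°C; T = 18.4°C
1100–3200 m, saturated: Δz = 2.1 km ⇒ ΔT = -14.28°C; T = 4.12°C

4.12°C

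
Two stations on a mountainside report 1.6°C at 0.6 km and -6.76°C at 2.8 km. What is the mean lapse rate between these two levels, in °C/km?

Γ = −ΔT/Δz = (1.6 − (-6.76)) / (2800 − 600) m
  = 8.36°C / 2.2 km = 3.8°C/km

3.8°C/km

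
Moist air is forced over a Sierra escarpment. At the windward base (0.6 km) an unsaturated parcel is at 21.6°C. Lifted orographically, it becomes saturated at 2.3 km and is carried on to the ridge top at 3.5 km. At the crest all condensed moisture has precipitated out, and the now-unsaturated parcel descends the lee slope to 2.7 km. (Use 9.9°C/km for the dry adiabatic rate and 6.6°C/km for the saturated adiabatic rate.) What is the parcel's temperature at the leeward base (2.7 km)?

From 600 m to 2300 m (dry): cools by 9.9 × 1.7 = 16.83°C, giving 4.77°C.
From 2300 m to 3500 m (saturated): cools by 6.6 × 1.2 = 7.92°C, giving -3.15°C.
From 3500 m to 2700 m (dry descent): warms by 9.9 × 0.8 = 7.92°C, giving 4.77°C.

4.77°C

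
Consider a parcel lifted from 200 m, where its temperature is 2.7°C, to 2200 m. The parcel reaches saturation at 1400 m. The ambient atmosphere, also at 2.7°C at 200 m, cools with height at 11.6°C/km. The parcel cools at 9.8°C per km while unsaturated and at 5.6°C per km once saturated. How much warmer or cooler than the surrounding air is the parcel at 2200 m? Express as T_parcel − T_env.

Parcel:
  200–1400 m, dry: Δz = 1.2 km ⇒ ΔT = -11.76°C; T = -9.06°C
  1400–2200 m, saturated: Δz = 0.8 km ⇒ ΔT = -4.48°C; T = -13.54°C
Environment:
  200–2200 m, environment: Δz = 2 km ⇒ ΔT = -23.2°C; T = -20.5°C
T_parcel − T_env = -13.54 − (-20.5) = +6.96°C

+6.96°C (parcel warmer than environment)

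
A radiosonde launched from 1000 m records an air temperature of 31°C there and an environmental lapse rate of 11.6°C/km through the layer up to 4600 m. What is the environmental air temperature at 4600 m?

-10.76°C

1000–4600 m, environmental: Δz = 3.6 km ⇒ ΔT = -41.76°C; T = -10.76°C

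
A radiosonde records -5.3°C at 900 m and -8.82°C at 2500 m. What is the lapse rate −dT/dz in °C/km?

2.2°C/km

Γ = −ΔT/Δz = (-5.3 − (-8.82)) / (2500 − 900) m
  = 3.52°C / 1.6 km = 2.2°C/km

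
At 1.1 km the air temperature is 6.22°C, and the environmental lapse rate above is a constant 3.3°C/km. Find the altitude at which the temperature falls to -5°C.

Height above start = (6.22 − (-5)) / 3.3 = 3.4 km
Altitude = 1100 m + 3400 m = 4500 m

4.5 km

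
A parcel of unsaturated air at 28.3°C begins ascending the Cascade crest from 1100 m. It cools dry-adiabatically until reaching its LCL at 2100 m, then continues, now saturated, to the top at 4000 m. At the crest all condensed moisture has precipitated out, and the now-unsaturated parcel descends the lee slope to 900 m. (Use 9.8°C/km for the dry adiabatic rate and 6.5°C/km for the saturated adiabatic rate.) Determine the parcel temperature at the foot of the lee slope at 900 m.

36.53°C

Dry to 2100 m: -9.8 × 1 km = -9.8°C, so T = 18.5°C.
Saturated to 4000 m: -6.5 × 1.9 km = -12.35°C, so T = 6.15°C.
Dry descent to 900 m: +9.8 × 3.1 km = +30.38°C, so T = 36.53°C.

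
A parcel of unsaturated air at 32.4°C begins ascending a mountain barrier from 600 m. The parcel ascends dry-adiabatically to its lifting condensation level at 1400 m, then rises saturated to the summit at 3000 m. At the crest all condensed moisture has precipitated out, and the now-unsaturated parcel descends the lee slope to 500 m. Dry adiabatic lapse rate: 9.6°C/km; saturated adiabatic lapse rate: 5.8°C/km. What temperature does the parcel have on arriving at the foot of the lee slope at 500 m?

600–1400 m, dry: Δz = 0.8 km ⇒ ΔT = -7.68°C; T = 24.72°C
1400–3000 m, saturated: Δz = 1.6 km ⇒ ΔT = -9.28°C; T = 15.44°C
3000–500 m, dry descent: Δz = 2.5 km ⇒ ΔT = +24°C; T = 39.44°C

39.44°C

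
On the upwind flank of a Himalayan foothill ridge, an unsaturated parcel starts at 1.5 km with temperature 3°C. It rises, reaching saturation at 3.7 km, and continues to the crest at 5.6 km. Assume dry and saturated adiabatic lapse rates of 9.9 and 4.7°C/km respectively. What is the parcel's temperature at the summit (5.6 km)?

Dry to 3700 m: -9.9 × 2.2 km = -21.78°C, so T = -18.78°C.
Saturated to 5600 m: -4.7 × 1.9 km = -8.93°C, so T = -27.71°C.

-27.71°C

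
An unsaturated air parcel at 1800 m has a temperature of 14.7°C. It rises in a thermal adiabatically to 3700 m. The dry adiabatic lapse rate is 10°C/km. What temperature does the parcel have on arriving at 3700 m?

1800 → 3700 m (dry adiabatic, 10°C/km): ΔT = -10 × 1.9 = -19°C → T = -4.3°C

-4.3°C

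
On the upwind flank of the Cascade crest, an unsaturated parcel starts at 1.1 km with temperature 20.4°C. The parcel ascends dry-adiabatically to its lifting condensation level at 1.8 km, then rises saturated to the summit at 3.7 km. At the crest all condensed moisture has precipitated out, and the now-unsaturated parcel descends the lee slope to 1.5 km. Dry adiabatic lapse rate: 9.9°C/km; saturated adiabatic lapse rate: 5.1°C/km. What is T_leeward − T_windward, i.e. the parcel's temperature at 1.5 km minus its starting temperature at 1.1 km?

+5.16°C

From 1100 m to 1800 m (dry): cools by 9.9 × 0.7 = 6.93°C, giving 13.47°C.
From 1800 m to 3700 m (saturated): cools by 5.1 × 1.9 = 9.69°C, giving 3.78°C.
From 3700 m to 1500 m (dry descent): warms by 9.9 × 2.2 = 21.78°C, giving 25.56°C.
Net change vs windward start: 25.56 − 20.4 = +5.16°C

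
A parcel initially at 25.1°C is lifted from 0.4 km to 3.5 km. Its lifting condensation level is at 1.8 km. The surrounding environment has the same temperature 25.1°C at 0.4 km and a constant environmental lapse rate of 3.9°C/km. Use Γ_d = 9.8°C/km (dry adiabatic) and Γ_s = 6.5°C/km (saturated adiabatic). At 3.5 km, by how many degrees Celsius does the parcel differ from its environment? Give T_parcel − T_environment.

Parcel:
  400–1800 m, dry: Δz = 1.4 km ⇒ ΔT = -13.72°C; T = 11.38°C
  1800–3500 m, saturated: Δz = 1.7 km ⇒ ΔT = -11.05°C; T = 0.33°C
Environment:
  400–3500 m, environment: Δz = 3.1 km ⇒ ΔT = -12.09°C; T = 13.01°C
T_parcel − T_env = 0.33 − 13.01 = -12.68°C

-12.68°C (parcel cooler than environment)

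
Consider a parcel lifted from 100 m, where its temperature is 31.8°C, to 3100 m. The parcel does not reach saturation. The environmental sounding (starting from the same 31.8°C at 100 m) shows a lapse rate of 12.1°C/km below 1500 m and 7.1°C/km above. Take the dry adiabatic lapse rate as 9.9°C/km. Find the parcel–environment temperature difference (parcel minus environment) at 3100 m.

Parcel:
  Dry to 3100 m: -9.9 × 3 km = -29.7°C, so T = 2.1°C.
Environment:
  Environment, lower layer to 1500 m: -12.1 × 1.4 km = -16.94°C, so T = 14.86°C.
  Environment, upper layer to 3100 m: -7.1 × 1.6 km = -11.36°C, so T = 3.5°C.
T_parcel − T_env = 2.1 − 3.5 = -1.4°C

-1.4°C (parcel cooler than environment)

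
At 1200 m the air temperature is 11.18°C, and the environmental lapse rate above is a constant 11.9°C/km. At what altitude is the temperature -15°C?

3400 m

Height above start = (11.18 − (-15)) / 11.9 = 2.2 km
Altitude = 1200 m + 2200 m = 3400 m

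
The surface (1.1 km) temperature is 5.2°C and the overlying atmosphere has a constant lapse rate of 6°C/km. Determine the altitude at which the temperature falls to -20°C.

Height above start = (5.2 − (-20)) / 6 = 4.2 km
Altitude = 1100 m + 4200 m = 5300 m

5.3 km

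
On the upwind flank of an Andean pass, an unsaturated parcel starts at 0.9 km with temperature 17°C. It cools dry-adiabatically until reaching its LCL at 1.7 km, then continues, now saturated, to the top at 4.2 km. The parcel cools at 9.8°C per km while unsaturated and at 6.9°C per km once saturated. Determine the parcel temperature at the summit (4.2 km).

-8.09°C

900 → 1700 m (dry, 9.8°C/km): ΔT = -9.8 × 0.8 = -7.84°C → T = 9.16°C
1700 → 4200 m (saturated, 6.9°C/km): ΔT = -6.9 × 2.5 = -17.25°C → T = -8.09°C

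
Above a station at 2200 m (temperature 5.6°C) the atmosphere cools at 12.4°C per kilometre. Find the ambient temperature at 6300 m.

-45.24°C

2200–6300 m, environmental: Δz = 4.1 km ⇒ ΔT = -50.84°C; T = -45.24°C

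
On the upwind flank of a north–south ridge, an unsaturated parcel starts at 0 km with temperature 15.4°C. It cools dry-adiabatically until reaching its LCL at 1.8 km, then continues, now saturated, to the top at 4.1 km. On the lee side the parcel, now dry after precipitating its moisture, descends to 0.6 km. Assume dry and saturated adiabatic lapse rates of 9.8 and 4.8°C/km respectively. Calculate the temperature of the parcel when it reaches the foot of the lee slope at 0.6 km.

0 → 1800 m (dry, 9.8°C/km): ΔT = -9.8 × 1.8 = -17.64°C → T = -2.24°C
1800 → 4100 m (saturated, 4.8°C/km): ΔT = -4.8 × 2.3 = -11.04°C → T = -13.28°C
4100 → 600 m (dry descent, 9.8°C/km): ΔT = +9.8 × 3.5 = +34.3°C → T = 21.02°C

21.02°C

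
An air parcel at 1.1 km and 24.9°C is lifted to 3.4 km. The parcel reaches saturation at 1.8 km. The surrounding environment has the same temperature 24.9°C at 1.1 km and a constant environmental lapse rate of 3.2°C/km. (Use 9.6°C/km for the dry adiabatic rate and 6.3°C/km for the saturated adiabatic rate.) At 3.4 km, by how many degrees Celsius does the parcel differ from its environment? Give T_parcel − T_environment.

Parcel:
  1100–1800 m, dry: Δz = 0.7 km ⇒ ΔT = -6.72°C; T = 18.18°C
  1800–3400 m, saturated: Δz = 1.6 km ⇒ ΔT = -10.08°C; T = 8.1°C
Environment:
  1100–3400 m, environment: Δz = 2.3 km ⇒ ΔT = -7.36°C; T = 17.54°C
T_parcel − T_env = 8.1 − 17.54 = -9.44°C

-9.44°C (parcel cooler than environment)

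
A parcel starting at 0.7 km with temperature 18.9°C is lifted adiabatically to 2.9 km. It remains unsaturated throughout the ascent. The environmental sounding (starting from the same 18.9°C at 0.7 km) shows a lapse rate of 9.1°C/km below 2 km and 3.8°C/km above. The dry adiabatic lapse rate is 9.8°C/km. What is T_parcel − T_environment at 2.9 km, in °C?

Parcel:
  Dry to 2900 m: -9.8 × 2.2 km = -21.56°C, so T = -2.66°C.
Environment:
  Environment, lower layer to 2000 m: -9.1 × 1.3 km = -11.83°C, so T = 7.07°C.
  Environment, upper layer to 2900 m: -3.8 × 0.9 km = -3.42°C, so T = 3.65°C.
T_parcel − T_env = -2.66 − 3.65 = -6.31°C

-6.31°C (parcel cooler than environment)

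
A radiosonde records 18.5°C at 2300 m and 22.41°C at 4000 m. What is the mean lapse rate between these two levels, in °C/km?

-2.3°C/km

Γ = −ΔT/Δz = (18.5 − 22.41) / (4000 − 2300) m
  = -3.91°C / 1.7 km = -2.3°C/km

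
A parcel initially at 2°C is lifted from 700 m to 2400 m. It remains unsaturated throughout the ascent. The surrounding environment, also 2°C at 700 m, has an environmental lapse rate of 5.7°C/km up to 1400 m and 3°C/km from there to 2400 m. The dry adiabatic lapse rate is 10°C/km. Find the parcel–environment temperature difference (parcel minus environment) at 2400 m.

-10.01°C (parcel cooler than environment)

Parcel:
  Dry to 2400 m: -10 × 1.7 km = -17°C, so T = -15°C.
Environment:
  Environment, lower layer to 1400 m: -5.7 × 0.7 km = -3.99°C, so T = -1.99°C.
  Environment, upper layer to 2400 m: -3 × 1 km = -3°C, so T = -4.99°C.
T_parcel − T_env = -15 − (-4.99) = -10.01°C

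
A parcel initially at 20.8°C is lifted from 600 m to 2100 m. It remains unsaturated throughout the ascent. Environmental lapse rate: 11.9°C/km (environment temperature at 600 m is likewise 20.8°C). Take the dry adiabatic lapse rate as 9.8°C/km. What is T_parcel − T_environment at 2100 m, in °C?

+3.15°C (parcel warmer than environment)

Parcel:
  600–2100 m, dry: Δz = 1.5 km ⇒ ΔT = -14.7°C; T = 6.1°C
Environment:
  600–2100 m, environment: Δz = 1.5 km ⇒ ΔT = -17.85°C; T = 2.95°C
T_parcel − T_env = 6.1 − 2.95 = +3.15°C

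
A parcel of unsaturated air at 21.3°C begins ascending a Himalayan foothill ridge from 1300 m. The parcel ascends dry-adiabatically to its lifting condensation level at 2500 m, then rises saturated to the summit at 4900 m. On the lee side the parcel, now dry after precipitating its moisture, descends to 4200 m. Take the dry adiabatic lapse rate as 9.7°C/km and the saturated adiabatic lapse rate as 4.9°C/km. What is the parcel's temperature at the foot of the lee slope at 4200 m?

1300–2500 m, dry: Δz = 1.2 km ⇒ ΔT = -11.64°C; T = 9.66°C
2500–4900 m, saturated: Δz = 2.4 km ⇒ ΔT = -11.76°C; T = -2.1°C
4900–4200 m, dry descent: Δz = 0.7 km ⇒ ΔT = +6.79°C; T = 4.69°C

4.69°C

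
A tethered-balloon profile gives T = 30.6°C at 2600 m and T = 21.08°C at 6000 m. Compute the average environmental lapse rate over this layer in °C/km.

2.8°C/km

Γ = −ΔT/Δz = (30.6 − 21.08) / (6000 − 2600) m
  = 9.52°C / 3.4 km = 2.8°C/km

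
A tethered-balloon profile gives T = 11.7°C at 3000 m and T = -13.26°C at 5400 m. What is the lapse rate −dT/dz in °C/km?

10.4°C/km

Γ = −ΔT/Δz = (11.7 − (-13.26)) / (5400 − 3000) m
  = 24.96°C / 2.4 km = 10.4°C/km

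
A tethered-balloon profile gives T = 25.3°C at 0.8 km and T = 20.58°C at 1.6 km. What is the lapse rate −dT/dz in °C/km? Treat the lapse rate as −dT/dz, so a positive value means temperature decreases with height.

5.9°C/km

Γ = −ΔT/Δz = (25.3 − 20.58) / (1600 − 800) m
  = 4.72°C / 0.8 km = 5.9°C/km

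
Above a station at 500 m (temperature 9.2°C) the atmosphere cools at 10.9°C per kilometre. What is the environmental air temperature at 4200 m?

Environmental to 4200 m: -10.9 × 3.7 km = -40.33°C, so T = -31.13°C.

-31.13°C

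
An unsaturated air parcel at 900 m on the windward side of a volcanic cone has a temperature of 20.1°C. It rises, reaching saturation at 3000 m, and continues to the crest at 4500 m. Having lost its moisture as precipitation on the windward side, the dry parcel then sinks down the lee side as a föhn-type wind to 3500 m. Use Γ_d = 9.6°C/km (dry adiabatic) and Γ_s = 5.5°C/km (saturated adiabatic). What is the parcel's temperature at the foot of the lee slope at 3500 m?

900 → 3000 m (dry, 9.6°C/km): ΔT = -9.6 × 2.1 = -20.16°C → T = -0.06°C
3000 → 4500 m (saturated, 5.5°C/km): ΔT = -5.5 × 1.5 = -8.25°C → T = -8.31°C
4500 → 3500 m (dry descent, 9.6°C/km): ΔT = +9.6 × 1 = +9.6°C → T = 1.29°C

1.29°C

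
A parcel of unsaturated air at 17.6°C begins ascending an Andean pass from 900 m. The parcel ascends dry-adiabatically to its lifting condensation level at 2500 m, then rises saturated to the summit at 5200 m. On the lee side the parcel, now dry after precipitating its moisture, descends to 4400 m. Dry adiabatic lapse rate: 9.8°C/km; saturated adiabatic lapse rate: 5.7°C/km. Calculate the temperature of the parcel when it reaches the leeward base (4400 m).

-5.63°C

900–2500 m, dry: Δz = 1.6 km ⇒ ΔT = -15.68°C; T = 1.92°C
2500–5200 m, saturated: Δz = 2.7 km ⇒ ΔT = -15.39°C; T = -13.47°C
5200–4400 m, dry descent: Δz = 0.8 km ⇒ ΔT = +7.84°C; T = -5.63°C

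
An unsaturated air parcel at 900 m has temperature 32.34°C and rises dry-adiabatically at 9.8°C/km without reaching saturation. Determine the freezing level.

Height above start = (32.34 − 0) / 9.8 = 3.3 km
Altitude = 900 m + 3300 m = 4200 m

4200 m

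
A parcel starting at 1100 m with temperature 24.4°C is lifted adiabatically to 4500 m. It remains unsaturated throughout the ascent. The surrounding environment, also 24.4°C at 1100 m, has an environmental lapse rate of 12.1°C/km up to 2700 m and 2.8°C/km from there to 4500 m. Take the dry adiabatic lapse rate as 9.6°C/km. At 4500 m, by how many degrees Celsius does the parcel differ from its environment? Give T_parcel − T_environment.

-8.24°C (parcel cooler than environment)

Parcel:
  1100 → 4500 m (dry, 9.6°C/km): ΔT = -9.6 × 3.4 = -32.64°C → T = -8.24°C
Environment:
  1100 → 2700 m (environment, lower layer, 12.1°C/km): ΔT = -12.1 × 1.6 = -19.36°C → T = 5.04°C
  2700 → 4500 m (environment, upper layer, 2.8°C/km): ΔT = -2.8 × 1.8 = -5.04°C → T = 0°C
T_parcel − T_env = -8.24 − 0 = -8.24°C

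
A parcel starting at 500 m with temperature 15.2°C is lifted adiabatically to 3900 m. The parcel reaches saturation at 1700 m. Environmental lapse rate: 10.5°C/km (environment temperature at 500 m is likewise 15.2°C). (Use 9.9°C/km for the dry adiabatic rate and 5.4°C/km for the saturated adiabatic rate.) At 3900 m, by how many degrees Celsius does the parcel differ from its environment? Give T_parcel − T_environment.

+11.94°C (parcel warmer than environment)

Parcel:
  500–1700 m, dry: Δz = 1.2 km ⇒ ΔT = -11.88°C; T = 3.32°C
  1700–3900 m, saturated: Δz = 2.2 km ⇒ ΔT = -11.88°C; T = -8.56°C
Environment:
  500–3900 m, environment: Δz = 3.4 km ⇒ ΔT = -35.7°C; T = -20.5°C
T_parcel − T_env = -8.56 − (-20.5) = +11.94°C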